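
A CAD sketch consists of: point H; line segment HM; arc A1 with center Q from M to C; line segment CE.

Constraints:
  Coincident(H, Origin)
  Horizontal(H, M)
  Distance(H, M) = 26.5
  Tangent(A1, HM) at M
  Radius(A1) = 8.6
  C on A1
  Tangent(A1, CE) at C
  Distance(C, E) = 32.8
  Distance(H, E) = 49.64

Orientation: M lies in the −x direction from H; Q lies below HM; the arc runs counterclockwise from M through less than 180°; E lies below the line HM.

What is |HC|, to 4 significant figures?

36.46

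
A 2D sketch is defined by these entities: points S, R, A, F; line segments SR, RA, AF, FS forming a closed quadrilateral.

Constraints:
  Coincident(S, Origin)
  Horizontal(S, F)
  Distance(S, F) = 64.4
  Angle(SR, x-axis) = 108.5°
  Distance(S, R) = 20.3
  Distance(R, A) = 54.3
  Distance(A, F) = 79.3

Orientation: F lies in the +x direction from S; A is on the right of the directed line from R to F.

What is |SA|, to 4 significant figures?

35.69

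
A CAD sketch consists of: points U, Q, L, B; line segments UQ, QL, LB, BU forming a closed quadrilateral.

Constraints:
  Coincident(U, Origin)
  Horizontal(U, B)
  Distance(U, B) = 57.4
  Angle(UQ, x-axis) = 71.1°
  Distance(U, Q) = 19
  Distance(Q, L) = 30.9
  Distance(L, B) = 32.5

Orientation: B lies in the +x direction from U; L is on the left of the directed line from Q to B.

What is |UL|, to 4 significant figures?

43.93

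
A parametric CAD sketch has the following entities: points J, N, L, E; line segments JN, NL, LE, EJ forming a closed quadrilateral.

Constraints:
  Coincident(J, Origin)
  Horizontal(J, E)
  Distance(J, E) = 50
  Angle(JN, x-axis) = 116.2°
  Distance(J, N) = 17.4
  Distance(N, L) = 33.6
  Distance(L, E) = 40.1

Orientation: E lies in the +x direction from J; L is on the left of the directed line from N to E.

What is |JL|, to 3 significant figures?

37.4

Checks: |NL| = 33.60 ✓; |LE| = 40.10 ✓.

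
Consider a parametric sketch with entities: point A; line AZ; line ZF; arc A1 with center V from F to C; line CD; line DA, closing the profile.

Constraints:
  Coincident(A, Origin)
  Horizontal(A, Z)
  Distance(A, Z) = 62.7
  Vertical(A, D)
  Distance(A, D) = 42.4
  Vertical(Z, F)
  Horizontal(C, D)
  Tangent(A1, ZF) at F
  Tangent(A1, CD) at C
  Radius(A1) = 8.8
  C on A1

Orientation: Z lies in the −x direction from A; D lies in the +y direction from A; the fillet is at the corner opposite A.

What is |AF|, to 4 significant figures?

71.14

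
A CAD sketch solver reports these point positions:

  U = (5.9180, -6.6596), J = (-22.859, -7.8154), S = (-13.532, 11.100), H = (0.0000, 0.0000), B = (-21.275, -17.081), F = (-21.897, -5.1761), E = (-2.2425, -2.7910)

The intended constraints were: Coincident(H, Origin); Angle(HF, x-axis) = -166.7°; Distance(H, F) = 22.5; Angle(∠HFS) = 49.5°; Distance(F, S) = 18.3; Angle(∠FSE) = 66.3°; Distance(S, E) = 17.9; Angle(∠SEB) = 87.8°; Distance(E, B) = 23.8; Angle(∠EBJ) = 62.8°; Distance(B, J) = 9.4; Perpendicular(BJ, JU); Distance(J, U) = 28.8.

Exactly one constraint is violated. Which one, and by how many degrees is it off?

Perpendicular(BJ, JU) — off by 7.40°.

H = (0.00, 0.00) ✓; HF at -166.7° ✓; |HF| = 22.50 ✓; ∠HFS = 49.50° ✓; |FS| = 18.30 ✓; ∠FSE = 66.30° ✓; |SE| = 17.90 ✓; ∠SEB = 87.80° ✓; |EB| = 23.80 ✓; ∠EBJ = 62.80° ✓; |BJ| = 9.400 ✓; ∠(BJ, JU) = 97.40° ✗; |JU| = 28.80 ✓.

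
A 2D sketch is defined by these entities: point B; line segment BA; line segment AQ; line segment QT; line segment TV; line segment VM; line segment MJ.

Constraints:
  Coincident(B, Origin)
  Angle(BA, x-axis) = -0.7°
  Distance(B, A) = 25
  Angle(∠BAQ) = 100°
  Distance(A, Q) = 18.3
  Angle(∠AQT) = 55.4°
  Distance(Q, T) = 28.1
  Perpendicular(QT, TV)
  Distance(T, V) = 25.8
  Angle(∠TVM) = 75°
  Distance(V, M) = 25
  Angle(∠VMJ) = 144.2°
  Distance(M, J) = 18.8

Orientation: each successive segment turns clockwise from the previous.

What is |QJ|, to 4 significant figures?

9.249

B is at the origin; BA runs at -0.7° with length 25.0, so A = (25.00, -0.3054). ∠BAQ = 100.0° gives AQ at -80.70° from the x-axis; with |AQ| = 18.3, Q = (27.96, -18.36). ∠AQT = 55.4° gives QT at 154.7° from the x-axis; with |QT| = 28.1, T = (2.551, -6.356). QT is perpendicular to TV, so TV runs at 64.70°; with |TV| = 25.8, V = (13.58, 16.97). ∠TVM = 75.0° gives VM at -40.30° from the x-axis; with |VM| = 25.0, M = (32.64, 0.7995). ∠VMJ = 144.2° gives MJ at -76.10° from the x-axis; with |MJ| = 18.8, J = (37.16, -17.45). Then |QJ| = |J − Q| = 9.249.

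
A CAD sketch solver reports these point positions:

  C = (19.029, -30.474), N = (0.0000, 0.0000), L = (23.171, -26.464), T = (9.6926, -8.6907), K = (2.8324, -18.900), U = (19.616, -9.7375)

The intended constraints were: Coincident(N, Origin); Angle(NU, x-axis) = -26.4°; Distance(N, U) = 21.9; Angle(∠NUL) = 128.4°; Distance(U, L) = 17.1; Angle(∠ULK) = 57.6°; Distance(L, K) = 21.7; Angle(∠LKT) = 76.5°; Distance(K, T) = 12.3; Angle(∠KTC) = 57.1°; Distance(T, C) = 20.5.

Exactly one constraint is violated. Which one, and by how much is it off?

Distance(T, C) = 20.5 — off by 3.20.

N = (0.00, 0.00) ✓; NU at -26.40° ✓; |NU| = 21.90 ✓; ∠NUL = 128.4° ✓; |UL| = 17.10 ✓; ∠ULK = 57.60° ✓; |LK| = 21.70 ✓; ∠LKT = 76.50° ✓; |KT| = 12.30 ✓; ∠KTC = 57.10° ✓; |TC| = 23.70 ✗.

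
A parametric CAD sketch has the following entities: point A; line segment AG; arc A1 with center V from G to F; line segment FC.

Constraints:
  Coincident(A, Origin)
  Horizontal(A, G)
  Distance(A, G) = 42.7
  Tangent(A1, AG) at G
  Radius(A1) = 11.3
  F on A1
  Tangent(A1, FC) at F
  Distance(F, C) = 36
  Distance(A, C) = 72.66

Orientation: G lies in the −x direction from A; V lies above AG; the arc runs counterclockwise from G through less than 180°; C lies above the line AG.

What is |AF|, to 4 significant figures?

38.31

Checks: A = (0.00, 0.00) ✓; |VF| = 11.30 ✓; ∠(VF, FC) = 90.00° ✓; |FC| = 36.00 ✓; |AC| = 72.66 ✓.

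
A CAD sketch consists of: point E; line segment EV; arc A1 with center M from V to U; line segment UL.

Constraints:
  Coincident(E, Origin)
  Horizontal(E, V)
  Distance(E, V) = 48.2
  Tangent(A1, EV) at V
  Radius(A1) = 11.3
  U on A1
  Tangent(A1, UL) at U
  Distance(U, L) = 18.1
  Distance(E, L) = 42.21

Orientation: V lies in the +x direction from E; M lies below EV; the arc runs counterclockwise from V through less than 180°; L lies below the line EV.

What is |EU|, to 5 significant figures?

38.207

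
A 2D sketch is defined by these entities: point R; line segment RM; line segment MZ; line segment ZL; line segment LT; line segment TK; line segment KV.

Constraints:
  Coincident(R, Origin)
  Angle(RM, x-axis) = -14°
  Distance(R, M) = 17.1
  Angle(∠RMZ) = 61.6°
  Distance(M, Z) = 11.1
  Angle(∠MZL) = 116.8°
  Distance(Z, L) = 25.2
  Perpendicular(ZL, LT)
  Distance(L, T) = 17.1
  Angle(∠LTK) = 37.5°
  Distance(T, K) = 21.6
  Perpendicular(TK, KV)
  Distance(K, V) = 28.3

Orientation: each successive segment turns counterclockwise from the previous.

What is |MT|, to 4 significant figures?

31.05

R is at the origin; RM runs at -14.0° with length 17.1, so M = (16.59, -4.137). ∠RMZ = 61.6° gives MZ at 104.4° from the x-axis; with |MZ| = 11.1, Z = (13.83, 6.614). ∠MZL = 116.8° gives ZL at 167.6° from the x-axis; with |ZL| = 25.2, L = (-10.78, 12.03). ZL ⟂ LT, so LT runs at -102.4°; with |LT| = 17.1, T = (-14.45, -4.675). Then |MT| = |T − M| = 31.05.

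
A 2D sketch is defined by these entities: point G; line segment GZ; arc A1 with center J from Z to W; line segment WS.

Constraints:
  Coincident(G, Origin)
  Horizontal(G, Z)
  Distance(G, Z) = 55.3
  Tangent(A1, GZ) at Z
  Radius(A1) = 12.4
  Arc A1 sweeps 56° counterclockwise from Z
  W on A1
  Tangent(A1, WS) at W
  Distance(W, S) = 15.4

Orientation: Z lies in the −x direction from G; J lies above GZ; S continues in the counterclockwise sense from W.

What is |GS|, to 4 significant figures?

40.72

On A1, Z sits at bearing -90° from J; a 56° counterclockwise sweep puts W at bearing -34°, so W = J + 12.4·(cos -34°, sin -34°) = (-45.02, 5.466). A1 meets WS tangentially, so JW is at right angles to WS, so WS runs along (−sin -34°, cos -34°); with |WS| = 15.4, S = (-36.41, 18.23). Then |GS| = |S − G| = 40.72.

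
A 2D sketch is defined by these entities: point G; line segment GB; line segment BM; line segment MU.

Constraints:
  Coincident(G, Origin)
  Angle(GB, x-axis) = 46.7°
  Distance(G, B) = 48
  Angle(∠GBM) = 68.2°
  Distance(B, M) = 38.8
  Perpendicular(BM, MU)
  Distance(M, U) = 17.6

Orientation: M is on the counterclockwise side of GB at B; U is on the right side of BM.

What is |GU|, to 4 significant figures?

65.61

G is at the origin; GB runs at 46.7° with length 48.0, so B = 48.0·(cos 46.7°, sin 46.7°) = (32.92, 34.93). ∠GBM = 68.2°, so BM runs at 46.7° + (180° − 68.2°) = 158.5° from the x-axis; with |BM| = 38.8, M = B + 38.8·(cos 158.5°, sin 158.5°) = (-3.181, 49.15). The perpendicularity gives MU at right angles to BM; with |MU| = 17.6 on the right of BM, U = M + 17.6·(0.3665, 0.9304) = (3.270, 65.53). Then |GU| = |U − G| = 65.61.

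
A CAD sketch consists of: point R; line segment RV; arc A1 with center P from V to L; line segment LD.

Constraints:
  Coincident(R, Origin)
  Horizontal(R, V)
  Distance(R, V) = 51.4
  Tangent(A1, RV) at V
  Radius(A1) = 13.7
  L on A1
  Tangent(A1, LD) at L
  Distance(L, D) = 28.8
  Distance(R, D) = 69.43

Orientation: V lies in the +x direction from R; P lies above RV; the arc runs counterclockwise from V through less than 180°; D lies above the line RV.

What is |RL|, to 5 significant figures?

66.767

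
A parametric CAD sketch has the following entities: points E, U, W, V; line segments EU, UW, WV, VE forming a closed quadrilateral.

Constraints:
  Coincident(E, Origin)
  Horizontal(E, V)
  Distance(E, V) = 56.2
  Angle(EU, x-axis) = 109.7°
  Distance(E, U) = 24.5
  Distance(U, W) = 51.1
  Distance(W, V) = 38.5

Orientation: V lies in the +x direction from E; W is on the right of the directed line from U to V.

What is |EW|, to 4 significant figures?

28.55

E is at the origin; E and V share the same y with |EV| = 56.2 and V in +x, so V = (56.2, 0). EU runs at 109.7° with |EU| = 24.5, so U = (-8.259, 23.07). W is determined by |UW| = 51.1 and |WV| = 38.5 together: it lies at the intersection of circle(U, 51.1) and circle(V, 38.5). With |UV| = 68.46, the foot of the radical line on UV is 42.48 from U and the perpendicular offset is √(51.1² − 42.48²) = 28.41. Taking the right-of-UV solution: W = (22.16, -17.99).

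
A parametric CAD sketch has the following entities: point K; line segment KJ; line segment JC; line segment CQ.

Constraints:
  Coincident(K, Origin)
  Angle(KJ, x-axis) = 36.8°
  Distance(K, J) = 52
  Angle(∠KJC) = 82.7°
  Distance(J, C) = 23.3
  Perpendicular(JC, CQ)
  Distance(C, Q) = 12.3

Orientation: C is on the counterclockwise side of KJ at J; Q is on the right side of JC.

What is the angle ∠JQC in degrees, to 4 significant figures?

62.17°

K is at the origin; KJ runs at 36.8° with length 52.0, so J = 52.0·(cos 36.8°, sin 36.8°) = (41.64, 31.15). ∠KJC = 82.7°, so JC runs at 36.8° + (180° − 82.7°) = 134.1° from the x-axis; with |JC| = 23.3, C = J + 23.3·(cos 134.1°, sin 134.1°) = (25.42, 47.88). The perpendicularity gives CQ at right angles to JC; with |CQ| = 12.3 on the right of JC, Q = C + 12.3·(0.7181, 0.6959) = (34.26, 56.44). Then cos ∠JQC = QJ·QC / (|QJ||QC|), giving 62.17°.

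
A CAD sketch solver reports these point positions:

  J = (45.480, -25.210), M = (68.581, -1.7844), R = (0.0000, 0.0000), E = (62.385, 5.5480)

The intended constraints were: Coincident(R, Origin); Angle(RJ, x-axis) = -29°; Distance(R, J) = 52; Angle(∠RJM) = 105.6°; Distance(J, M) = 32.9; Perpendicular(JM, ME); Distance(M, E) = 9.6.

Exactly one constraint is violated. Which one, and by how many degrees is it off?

Perpendicular(JM, ME) — off by 5.20°.

R = (0.00, 0.00) ✓; RJ at -29.00° ✓; |RJ| = 52.00 ✓; ∠RJM = 105.6° ✓; |JM| = 32.90 ✓; ∠(JM, ME) = 84.80° ✗; |ME| = 9.600 ✓.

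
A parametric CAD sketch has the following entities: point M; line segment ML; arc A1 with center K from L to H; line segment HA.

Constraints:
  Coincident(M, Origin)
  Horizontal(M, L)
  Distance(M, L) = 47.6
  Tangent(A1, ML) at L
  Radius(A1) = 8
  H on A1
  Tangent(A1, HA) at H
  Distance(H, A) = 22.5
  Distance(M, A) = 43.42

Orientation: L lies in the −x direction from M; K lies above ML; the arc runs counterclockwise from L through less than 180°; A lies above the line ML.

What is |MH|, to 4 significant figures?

40.33

M is at the origin; M and L share the same y with |ML| = 47.6 and L on the −x side, so L = (-47.60, 0.000). Since A1 is tangent to ML there, KL ⟂ ML, so K = L + (0, 8) = (-47.60, 8.000). Since KH ⟂ HA (tangency), |KA| = √(8.0² + 22.5²) = 23.88 regardless of where H sits on A1. So A lies on both circle(M, 43.42) and circle(K, 23.88); the above-ML intersection is A = (-33.68, 27.40). H is the foot of the tangent from A: H = (-39.91, 5.784).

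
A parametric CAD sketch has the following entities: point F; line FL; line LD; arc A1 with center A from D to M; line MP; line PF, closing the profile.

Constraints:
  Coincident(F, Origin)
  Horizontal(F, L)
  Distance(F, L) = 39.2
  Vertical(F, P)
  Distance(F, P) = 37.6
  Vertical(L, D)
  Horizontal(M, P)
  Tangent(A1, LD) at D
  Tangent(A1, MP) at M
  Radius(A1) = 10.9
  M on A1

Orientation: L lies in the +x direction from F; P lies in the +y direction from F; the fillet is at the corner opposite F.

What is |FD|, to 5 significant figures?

47.429

The virtual corner opposite F is at (39.200, 37.600). A1 meets LD tangentially, so AD is at right angles to LD and tangency of A1 to MP means the radius AM is perpendicular to MP, with radius 10.9, so the center A sits 10.9 in from both sides at A = (28.300, 26.700). That places the tangent points at D = (39.200, 26.700) on LD and M = (28.300, 37.600) on MP. Then |FD| = |D − F| = 47.429.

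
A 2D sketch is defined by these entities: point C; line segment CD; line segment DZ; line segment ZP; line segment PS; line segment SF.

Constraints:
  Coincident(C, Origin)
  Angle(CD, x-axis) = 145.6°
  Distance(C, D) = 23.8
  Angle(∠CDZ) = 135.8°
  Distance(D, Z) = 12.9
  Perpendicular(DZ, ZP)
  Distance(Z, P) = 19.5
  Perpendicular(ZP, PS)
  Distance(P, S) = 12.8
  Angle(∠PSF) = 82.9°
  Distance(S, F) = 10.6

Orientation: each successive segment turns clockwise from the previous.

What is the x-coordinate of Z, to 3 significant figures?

-22.2

C is at the origin; CD runs at 145.6° with length 23.8, so D = (-19.6, 13.4). ∠CDZ = 135.8° gives DZ at 101° from the x-axis; with |DZ| = 12.9, Z = (-22.2, 26.1). So Z.x = -22.2.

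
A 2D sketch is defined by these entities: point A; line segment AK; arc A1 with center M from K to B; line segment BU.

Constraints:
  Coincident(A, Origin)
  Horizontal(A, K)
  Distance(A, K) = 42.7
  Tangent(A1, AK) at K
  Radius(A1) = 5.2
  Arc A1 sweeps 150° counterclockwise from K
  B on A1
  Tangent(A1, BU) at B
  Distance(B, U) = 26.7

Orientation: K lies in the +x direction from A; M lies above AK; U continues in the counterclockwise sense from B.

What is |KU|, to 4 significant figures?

30.86

A is at the origin; AK is horizontal with |AK| = 42.7 and K on the +x side, so K = (42.70, 0.000). Tangency of A1 to AK means the radius MK is perpendicular to AK, so M = K + (0, 5.2) = (42.70, 5.200). On A1, K sits at bearing -90° from M; a 150° counterclockwise sweep puts B at bearing 60°, so B = M + 5.2·(cos 60°, sin 60°) = (45.30, 9.703). The tangent condition forces MB to be normal to BU, so BU runs along (−sin 60°, cos 60°); with |BU| = 26.7, U = (22.18, 23.05). Then |KU| = |U − K| = 30.86.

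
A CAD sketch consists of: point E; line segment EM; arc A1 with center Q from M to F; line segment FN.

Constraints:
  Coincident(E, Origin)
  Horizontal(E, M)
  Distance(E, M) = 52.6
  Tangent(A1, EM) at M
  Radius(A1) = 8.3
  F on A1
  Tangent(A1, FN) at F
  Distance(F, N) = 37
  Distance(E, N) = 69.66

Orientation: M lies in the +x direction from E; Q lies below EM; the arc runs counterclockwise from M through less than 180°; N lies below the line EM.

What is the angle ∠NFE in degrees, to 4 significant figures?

114.6°

E is at the origin; EM is horizontal with |EM| = 52.6 and M on the +x side, so M = (52.60, 0.000). Tangency of A1 to EM means the radius QM is perpendicular to EM, so Q = M + (0, -8.3) = (52.60, -8.300). Since QF ⟂ FN (tangency), |QN| = √(8.3² + 37.0²) = 37.92 regardless of where F sits on A1. So N lies on both circle(E, 69.66) and circle(Q, 37.92); the below-EM intersection is N = (52.12, -46.22). F is the foot of the tangent from N: F = (44.48, -10.01).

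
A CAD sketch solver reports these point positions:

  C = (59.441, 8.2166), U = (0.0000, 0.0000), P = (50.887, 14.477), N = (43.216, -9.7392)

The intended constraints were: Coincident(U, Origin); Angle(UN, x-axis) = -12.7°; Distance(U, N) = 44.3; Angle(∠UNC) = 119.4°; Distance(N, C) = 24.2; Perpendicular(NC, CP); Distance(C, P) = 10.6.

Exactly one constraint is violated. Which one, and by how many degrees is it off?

Perpendicular(NC, CP) — off by 5.90°.

U = (0.00, 0.00) ✓; UN at -12.70° ✓; |UN| = 44.30 ✓; ∠UNC = 119.4° ✓; |NC| = 24.20 ✓; ∠(NC, CP) = 95.90° ✗; |CP| = 10.60 ✓.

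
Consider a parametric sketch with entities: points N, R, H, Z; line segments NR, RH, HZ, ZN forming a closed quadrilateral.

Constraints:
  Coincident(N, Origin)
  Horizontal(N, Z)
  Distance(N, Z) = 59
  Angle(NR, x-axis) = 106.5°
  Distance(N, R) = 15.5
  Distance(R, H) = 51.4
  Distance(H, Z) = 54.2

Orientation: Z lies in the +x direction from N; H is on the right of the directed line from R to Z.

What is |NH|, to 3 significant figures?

36.0

N is at the origin; NZ is horizontal with |NZ| = 59.0 and Z in +x, so Z = (59.0, 0). NR runs at 106.5° with |NR| = 15.5, so R = (-4.40, 14.9). H is determined by |RH| = 51.4 and |HZ| = 54.2 together: it lies at the intersection of circle(R, 51.4) and circle(Z, 54.2). With |RZ| = 65.1, the foot of the radical line on RZ is 30.3 from R and the perpendicular offset is √(51.4² − 30.3²) = 41.5. Taking the right-of-RZ solution: H = (15.6, -32.5).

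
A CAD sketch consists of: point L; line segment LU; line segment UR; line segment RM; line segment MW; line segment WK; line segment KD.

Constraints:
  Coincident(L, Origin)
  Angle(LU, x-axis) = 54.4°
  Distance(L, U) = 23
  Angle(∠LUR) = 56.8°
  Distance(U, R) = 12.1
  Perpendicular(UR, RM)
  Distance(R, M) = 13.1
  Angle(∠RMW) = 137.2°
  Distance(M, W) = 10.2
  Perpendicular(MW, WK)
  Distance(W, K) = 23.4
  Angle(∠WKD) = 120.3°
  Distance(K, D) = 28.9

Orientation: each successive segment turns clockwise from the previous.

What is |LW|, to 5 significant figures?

7.5439

UR ⟂ RM, so RM runs at -158.80°; with |RM| = 13.1, M = (5.5510, 2.6829). ∠RMW = 137.2° gives MW at 158.40° from the x-axis; with |MW| = 10.2, W = (-3.9327, 6.4378). Then |LW| = |W − L| = 7.5439.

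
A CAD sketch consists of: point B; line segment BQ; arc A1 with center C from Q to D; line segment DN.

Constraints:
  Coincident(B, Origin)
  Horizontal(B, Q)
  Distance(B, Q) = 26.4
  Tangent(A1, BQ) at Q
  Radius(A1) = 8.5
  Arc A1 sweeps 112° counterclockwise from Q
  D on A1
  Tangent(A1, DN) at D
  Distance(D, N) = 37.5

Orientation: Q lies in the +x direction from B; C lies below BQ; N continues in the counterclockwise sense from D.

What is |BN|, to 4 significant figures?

56.73

B is at the origin; BQ is horizontal with |BQ| = 26.4 and Q on the +x side, so Q = (26.40, 0.000). The tangent condition forces CQ to be normal to BQ, so C = Q + (0, -8.5) = (26.40, -8.500). On A1, Q sits at bearing 90° from C; a 112° counterclockwise sweep puts D at bearing 202°, so D = C + 8.5·(cos 202°, sin 202°) = (18.52, -11.68). Since A1 is tangent to DN there, CD ⟂ DN, so DN runs along (−sin 202°, cos 202°); with |DN| = 37.5, N = (32.57, -46.45). Then |BN| = |N − B| = 56.73.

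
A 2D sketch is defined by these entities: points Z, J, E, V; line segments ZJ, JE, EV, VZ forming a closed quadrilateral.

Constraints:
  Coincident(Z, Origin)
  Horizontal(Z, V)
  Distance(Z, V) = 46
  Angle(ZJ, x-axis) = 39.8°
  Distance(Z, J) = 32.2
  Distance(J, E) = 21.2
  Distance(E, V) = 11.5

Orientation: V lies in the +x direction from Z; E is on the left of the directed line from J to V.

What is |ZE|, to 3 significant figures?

45.2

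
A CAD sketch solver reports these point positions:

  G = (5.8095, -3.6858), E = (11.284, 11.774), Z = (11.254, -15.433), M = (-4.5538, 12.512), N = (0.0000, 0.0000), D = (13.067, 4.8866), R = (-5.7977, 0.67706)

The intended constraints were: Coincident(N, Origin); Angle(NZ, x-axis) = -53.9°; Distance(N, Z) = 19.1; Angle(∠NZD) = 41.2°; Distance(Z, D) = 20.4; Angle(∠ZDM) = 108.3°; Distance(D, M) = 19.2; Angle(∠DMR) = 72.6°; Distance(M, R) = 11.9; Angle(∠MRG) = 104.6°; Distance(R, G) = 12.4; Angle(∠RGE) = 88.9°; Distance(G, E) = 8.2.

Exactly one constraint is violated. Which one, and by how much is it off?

Distance(G, E) = 8.2 — off by 8.20.

N = (0.00, 0.00) ✓; NZ at -53.90° ✓; |NZ| = 19.10 ✓; ∠NZD = 41.20° ✓; |ZD| = 20.40 ✓; ∠ZDM = 108.3° ✓; |DM| = 19.20 ✓; ∠DMR = 72.60° ✓; |MR| = 11.90 ✓; ∠MRG = 104.6° ✓; |RG| = 12.40 ✓; ∠RGE = 88.90° ✓; |GE| = 16.40 ✗.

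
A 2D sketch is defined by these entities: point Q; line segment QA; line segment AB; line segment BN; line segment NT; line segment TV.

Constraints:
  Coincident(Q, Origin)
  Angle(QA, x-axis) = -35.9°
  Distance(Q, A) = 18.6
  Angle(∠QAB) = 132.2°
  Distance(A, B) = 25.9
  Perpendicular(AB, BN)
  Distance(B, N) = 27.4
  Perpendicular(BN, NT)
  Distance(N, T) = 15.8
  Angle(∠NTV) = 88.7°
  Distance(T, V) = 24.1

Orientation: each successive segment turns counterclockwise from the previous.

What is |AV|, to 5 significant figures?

11.148

Q is at the origin; QA runs at -35.9° with length 18.6, so A = (15.067, -10.907). ∠QAB = 132.2° gives AB at 11.900° from the x-axis; with |AB| = 25.9, B = (40.410, -5.5658). AB ⟂ BN, so BN runs at 101.90°; with |BN| = 27.4, N = (34.760, 21.245). BN is perpendicular to NT, so NT runs at -168.10°; with |NT| = 15.8, T = (19.300, 17.987). ∠NTV = 88.7° gives TV at -76.800° from the x-axis; with |TV| = 24.1, V = (24.803, -5.4760). Then |AV| = |V − A| = 11.148.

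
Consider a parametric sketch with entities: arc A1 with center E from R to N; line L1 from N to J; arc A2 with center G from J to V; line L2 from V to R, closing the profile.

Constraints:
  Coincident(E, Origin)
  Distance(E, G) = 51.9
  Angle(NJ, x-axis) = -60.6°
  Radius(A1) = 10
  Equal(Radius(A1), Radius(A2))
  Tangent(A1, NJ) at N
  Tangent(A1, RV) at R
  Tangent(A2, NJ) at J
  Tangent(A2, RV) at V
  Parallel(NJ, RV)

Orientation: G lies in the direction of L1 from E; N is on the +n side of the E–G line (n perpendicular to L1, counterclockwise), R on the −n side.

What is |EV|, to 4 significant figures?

52.85

The slot axis is L1's direction at -60.6°, so u = (cos -60.6°, sin -60.6°) = (0.4909, -0.8712) and n = (−sin -60.6°, cos -60.6°) = (0.8712, 0.4909). E is at the origin and G lies 51.9 along u from E, so G = 51.9·u = (25.48, -45.22). Tangency of A1 to both parallel lines with radius 10.0 puts N and R at E ± 10.0·n: N = (8.712, 4.909), R = (-8.712, -4.909). Equal radii place J and V the same way about G: J = G + 10.0·n = (34.19, -40.31), V = G − 10.0·n = (16.77, -50.13). Then |EV| = |V − E| = 52.85.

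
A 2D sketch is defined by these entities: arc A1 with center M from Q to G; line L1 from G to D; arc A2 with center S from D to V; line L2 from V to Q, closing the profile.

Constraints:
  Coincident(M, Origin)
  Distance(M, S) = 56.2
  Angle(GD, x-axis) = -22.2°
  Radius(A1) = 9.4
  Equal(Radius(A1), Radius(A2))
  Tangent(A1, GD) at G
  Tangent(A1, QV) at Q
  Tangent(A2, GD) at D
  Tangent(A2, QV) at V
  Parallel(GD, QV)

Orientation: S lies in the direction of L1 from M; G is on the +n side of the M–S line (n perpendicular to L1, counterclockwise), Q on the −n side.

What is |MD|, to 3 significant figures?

57.0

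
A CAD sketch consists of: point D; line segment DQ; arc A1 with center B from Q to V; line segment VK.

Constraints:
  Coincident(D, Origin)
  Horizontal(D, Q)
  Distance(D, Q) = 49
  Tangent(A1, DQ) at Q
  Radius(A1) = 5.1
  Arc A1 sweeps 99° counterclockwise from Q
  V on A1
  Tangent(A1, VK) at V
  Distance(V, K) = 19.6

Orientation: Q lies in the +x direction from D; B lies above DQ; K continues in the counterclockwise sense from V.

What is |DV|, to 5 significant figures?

54.358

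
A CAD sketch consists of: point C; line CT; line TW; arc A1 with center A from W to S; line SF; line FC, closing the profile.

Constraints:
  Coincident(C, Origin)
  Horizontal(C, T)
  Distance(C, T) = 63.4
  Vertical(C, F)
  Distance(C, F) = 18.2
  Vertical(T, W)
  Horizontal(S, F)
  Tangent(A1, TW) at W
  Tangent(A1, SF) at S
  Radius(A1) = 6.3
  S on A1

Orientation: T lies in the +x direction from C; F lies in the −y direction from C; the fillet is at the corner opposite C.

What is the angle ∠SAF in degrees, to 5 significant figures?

83.704°

C is at the origin; C and T share the same y with |CT| = 63.4 and T on the +x side, so T = (63.400, 0.0000). C and F share the same x with |CF| = 18.2 and F on the −y side, so F = (0.0000, -18.200). The virtual corner opposite C is at (63.400, -18.200). Since A1 is tangent to TW there, AW ⟂ TW and since A1 is tangent to SF there, AS ⟂ SF, with radius 6.3, so the center A sits 6.3 in from both sides at A = (57.100, -11.900). That places the tangent points at W = (63.400, -11.900) on TW and S = (57.100, -18.200) on SF. Then cos ∠SAF = AS·AF / (|AS||AF|), giving 83.704°.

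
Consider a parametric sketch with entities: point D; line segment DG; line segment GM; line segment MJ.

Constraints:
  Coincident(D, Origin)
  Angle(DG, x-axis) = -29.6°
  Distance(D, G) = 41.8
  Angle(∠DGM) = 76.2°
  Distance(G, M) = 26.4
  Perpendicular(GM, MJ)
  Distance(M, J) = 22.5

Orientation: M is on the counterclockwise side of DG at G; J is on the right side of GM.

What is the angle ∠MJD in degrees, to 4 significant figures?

14.60°

∠DGM = 76.2°, so GM runs at -29.6° + (180° − 76.2°) = 74.20° from the x-axis; with |GM| = 26.4, M = G + 26.4·(cos 74.20°, sin 74.20°) = (43.53, 4.756). GM is perpendicular to MJ; with |MJ| = 22.5 on the right of GM, J = M + 22.5·(0.9622, -0.2723) = (65.18, -1.371). Then cos ∠MJD = JM·JD / (|JM||JD|), giving 14.60°.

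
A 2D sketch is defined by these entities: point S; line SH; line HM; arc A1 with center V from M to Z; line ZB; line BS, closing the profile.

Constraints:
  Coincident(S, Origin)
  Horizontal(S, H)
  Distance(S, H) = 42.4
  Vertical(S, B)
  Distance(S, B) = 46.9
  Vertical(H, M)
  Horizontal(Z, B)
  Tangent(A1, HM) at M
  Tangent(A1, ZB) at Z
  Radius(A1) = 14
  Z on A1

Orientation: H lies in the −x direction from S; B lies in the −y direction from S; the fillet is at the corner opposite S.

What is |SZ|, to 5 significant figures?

54.829

S is at the origin; SH is horizontal with |SH| = 42.4 and H on the −x side, so H = (-42.400, 0.0000). SB is vertical with |SB| = 46.9 and B on the −y side, so B = (0.0000, -46.900). The virtual corner opposite S is at (-42.400, -46.900). Tangency of A1 to HM means the radius VM is perpendicular to HM and A1 meets ZB tangentially, so VZ is at right angles to ZB, with radius 14.0, so the center V sits 14.0 in from both sides at V = (-28.400, -32.900). That places the tangent points at M = (-42.400, -32.900) on HM and Z = (-28.400, -46.900) on ZB. Then |SZ| = |Z − S| = 54.829.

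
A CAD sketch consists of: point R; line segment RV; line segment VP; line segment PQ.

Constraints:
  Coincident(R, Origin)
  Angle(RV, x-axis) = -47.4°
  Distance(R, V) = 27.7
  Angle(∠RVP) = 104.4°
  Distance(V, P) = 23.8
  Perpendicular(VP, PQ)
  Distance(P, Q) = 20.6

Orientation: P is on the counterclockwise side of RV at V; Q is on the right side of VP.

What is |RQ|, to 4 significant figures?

56.49

R is at the origin; RV runs at -47.4° with length 27.7, so V = 27.7·(cos -47.4°, sin -47.4°) = (18.75, -20.39). ∠RVP = 104.4°, so VP runs at -47.4° + (180° − 104.4°) = 28.20° from the x-axis; with |VP| = 23.8, P = V + 23.8·(cos 28.20°, sin 28.20°) = (39.72, -9.143). The perpendicularity gives PQ at right angles to VP; with |PQ| = 20.6 on the right of VP, Q = P + 20.6·(0.4726, -0.8813) = (49.46, -27.30). Then |RQ| = |Q − R| = 56.49.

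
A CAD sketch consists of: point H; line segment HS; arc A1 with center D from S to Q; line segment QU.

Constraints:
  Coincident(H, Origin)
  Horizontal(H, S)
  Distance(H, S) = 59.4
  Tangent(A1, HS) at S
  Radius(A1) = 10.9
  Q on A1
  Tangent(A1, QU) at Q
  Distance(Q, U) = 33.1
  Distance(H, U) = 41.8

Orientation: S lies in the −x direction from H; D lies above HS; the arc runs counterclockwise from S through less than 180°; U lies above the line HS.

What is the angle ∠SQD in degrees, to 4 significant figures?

64.95°

Checks: |DQ| = 10.90 ✓; ∠(DQ, QU) = 90.00° ✓; |QU| = 33.10 ✓; |HU| = 41.80 ✓.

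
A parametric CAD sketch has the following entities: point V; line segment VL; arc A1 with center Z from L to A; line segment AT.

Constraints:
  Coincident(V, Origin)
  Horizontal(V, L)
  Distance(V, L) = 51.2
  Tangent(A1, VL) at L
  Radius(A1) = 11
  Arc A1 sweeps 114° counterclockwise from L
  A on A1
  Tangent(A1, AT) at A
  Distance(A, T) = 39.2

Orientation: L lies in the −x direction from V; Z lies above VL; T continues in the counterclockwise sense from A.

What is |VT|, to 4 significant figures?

76.75

V is at the origin; V and L share the same y with |VL| = 51.2 and L on the −x side, so L = (-51.20, 0.000). Since A1 is tangent to VL there, ZL ⟂ VL, so Z = L + (0, 11) = (-51.20, 11.00). On A1, L sits at bearing -90° from Z; a 114° counterclockwise sweep puts A at bearing 24°, so A = Z + 11.0·(cos 24°, sin 24°) = (-41.15, 15.47). A1 meets AT tangentially, so ZA is at right angles to AT, so AT runs along (−sin 24°, cos 24°); with |AT| = 39.2, T = (-57.10, 51.29). Then |VT| = |T − V| = 76.75.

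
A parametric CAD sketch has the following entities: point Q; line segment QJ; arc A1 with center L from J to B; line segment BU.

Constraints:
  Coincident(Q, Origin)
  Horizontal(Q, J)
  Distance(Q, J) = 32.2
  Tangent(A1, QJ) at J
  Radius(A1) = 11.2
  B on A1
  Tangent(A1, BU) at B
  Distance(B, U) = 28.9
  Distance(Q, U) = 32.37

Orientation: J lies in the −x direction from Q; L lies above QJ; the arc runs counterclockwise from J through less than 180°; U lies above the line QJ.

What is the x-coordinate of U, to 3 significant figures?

-8.54

Q is at the origin; QJ is horizontal with |QJ| = 32.2 and J on the −x side, so J = (-32.2, 0.00). The tangent condition forces LJ to be normal to QJ, so L = J + (0, 11.2) = (-32.2, 11.2). Since LB ⟂ BU (tangency), |LU| = √(11.2² + 28.9²) = 31.0 regardless of where B sits on A1. So U lies on both circle(Q, 32.37) and circle(L, 31.0); the above-QJ intersection is U = (-8.54, 31.2). B is the foot of the tangent from U: B = (-22.4, 5.84).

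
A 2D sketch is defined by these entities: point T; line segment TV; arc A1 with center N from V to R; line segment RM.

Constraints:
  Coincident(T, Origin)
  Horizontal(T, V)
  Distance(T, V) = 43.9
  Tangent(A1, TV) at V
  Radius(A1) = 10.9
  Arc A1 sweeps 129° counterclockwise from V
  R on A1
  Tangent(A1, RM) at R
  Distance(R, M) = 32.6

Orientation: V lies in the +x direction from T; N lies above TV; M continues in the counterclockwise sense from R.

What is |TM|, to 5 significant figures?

53.590

T is at the origin; TV is horizontal with |TV| = 43.9 and V on the +x side, so V = (43.900, 0.0000). Since A1 is tangent to TV there, NV ⟂ TV, so N = V + (0, 10.9) = (43.900, 10.900). On A1, V sits at bearing -90° from N; a 129° counterclockwise sweep puts R at bearing 39°, so R = N + 10.9·(cos 39°, sin 39°) = (52.371, 17.760). A1 meets RM tangentially, so NR is at right angles to RM, so RM runs along (−sin 39°, cos 39°); with |RM| = 32.6, M = (31.855, 43.095). Then |TM| = |M − T| = 53.590.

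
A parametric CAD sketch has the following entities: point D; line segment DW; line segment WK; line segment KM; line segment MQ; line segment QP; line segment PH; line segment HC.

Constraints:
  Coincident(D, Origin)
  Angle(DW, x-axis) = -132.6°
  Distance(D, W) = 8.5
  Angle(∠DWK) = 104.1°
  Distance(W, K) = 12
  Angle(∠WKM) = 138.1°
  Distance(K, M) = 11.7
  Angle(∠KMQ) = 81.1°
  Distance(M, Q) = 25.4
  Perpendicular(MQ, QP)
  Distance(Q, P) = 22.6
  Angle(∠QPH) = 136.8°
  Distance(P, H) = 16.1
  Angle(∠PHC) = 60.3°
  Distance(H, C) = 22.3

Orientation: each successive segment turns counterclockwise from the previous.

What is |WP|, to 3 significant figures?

14.7

∠KMQ = 81.1° gives MQ at 84.1° from the x-axis; with |MQ| = 25.4, Q = (14.8, 5.99). MQ ⟂ QP, so QP runs at 174°; with |QP| = 22.6, P = (-7.72, 8.31). Then |WP| = |P − W| = 14.7.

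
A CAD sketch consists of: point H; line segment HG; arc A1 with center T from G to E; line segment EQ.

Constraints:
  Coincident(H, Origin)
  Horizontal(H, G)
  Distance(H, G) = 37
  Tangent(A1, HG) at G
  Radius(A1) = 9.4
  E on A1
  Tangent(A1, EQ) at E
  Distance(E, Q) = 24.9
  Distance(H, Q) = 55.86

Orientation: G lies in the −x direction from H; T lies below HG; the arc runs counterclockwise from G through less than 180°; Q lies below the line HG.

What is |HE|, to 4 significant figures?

47.51

Checks: |TE| = 9.400 ✓; ∠(TE, EQ) = 90.00° ✓; |EQ| = 24.90 ✓; |HQ| = 55.86 ✓.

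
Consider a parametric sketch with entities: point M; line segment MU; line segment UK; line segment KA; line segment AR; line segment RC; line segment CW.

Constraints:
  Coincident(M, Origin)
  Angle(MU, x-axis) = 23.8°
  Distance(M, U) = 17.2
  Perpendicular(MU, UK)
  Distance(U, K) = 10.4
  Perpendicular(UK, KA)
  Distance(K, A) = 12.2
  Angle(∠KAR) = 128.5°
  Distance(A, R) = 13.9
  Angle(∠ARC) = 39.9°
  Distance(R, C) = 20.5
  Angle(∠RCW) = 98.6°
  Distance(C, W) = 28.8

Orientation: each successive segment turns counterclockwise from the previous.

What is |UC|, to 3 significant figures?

3.72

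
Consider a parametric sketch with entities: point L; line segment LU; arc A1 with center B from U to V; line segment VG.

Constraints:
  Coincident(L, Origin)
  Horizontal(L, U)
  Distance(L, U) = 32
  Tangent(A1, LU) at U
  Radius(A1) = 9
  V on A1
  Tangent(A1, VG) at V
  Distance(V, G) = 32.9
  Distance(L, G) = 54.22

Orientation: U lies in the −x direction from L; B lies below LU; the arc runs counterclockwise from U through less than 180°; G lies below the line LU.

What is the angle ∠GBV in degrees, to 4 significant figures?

74.70°

Checks: |BV| = 9.000 ✓; ∠(BV, VG) = 90.00° ✓; |VG| = 32.90 ✓; |LG| = 54.22 ✓.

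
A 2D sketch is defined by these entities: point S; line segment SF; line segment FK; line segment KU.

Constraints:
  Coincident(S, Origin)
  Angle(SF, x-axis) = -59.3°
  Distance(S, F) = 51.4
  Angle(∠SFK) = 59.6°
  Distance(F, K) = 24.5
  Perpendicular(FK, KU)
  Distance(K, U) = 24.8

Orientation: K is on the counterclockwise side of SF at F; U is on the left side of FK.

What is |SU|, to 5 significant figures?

19.591

S is at the origin; SF runs at -59.3° with length 51.4, so F = 51.4·(cos -59.3°, sin -59.3°) = (26.242, -44.196). ∠SFK = 59.6°, so FK runs at -59.3° + (180° − 59.6°) = 61.100° from the x-axis; with |FK| = 24.5, K = F + 24.5·(cos 61.100°, sin 61.100°) = (38.082, -22.748). FK is perpendicular to KU; with |KU| = 24.8 on the left of FK, U = K + 24.8·(-0.87546, 0.48328) = (16.371, -10.762). Then |SU| = |U − S| = 19.591.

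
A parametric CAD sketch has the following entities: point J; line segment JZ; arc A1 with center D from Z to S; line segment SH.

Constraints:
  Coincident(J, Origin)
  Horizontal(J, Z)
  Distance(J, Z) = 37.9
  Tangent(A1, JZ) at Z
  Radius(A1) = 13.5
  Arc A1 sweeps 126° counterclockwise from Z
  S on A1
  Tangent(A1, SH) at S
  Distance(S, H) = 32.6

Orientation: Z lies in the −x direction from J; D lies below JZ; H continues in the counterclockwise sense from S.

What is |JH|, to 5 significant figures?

56.262

On A1, Z sits at bearing 90° from D; a 126° counterclockwise sweep puts S at bearing 216°, so S = D + 13.5·(cos 216°, sin 216°) = (-48.822, -21.435). The tangent condition forces DS to be normal to SH, so SH runs along (−sin 216°, cos 216°); with |SH| = 32.6, H = (-29.660, -47.809). Then |JH| = |H − J| = 56.262.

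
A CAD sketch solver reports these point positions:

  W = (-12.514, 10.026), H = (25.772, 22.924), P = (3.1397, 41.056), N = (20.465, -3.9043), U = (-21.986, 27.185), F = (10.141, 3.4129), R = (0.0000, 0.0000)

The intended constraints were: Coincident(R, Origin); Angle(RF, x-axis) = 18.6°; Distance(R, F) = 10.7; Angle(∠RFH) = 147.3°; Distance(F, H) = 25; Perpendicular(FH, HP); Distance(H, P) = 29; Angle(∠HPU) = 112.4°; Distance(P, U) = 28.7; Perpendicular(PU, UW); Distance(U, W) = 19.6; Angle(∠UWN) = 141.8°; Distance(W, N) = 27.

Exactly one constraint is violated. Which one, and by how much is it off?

Distance(W, N) = 27 — off by 8.80.

R = (0.00, 0.00) ✓; RF at 18.60° ✓; |RF| = 10.70 ✓; ∠RFH = 147.3° ✓; |FH| = 25.00 ✓; ∠(FH, HP) = 90.00° ✓; |HP| = 29.00 ✓; ∠HPU = 112.4° ✓; |PU| = 28.70 ✓; ∠(PU, UW) = 90.00° ✓; |UW| = 19.60 ✓; ∠UWN = 141.8° ✓; |WN| = 35.80 ✗.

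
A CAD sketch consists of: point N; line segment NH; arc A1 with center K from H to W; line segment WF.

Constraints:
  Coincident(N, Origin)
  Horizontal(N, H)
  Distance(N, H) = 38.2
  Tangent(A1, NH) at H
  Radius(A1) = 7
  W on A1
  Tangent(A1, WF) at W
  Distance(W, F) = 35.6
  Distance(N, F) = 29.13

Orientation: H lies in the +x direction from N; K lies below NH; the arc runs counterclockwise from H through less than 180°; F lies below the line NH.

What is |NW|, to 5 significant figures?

33.216

Checks: |KW| = 7.000 ✓; ∠(KW, WF) = 90.00° ✓; |WF| = 35.60 ✓; |NF| = 29.13 ✓.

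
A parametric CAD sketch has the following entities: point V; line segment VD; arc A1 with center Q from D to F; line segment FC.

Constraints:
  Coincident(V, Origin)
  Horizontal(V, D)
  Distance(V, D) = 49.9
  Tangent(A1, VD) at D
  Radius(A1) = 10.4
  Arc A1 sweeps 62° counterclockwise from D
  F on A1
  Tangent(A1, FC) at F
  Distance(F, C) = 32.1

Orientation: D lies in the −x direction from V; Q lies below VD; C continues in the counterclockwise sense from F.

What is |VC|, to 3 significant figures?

81.5

V is at the origin; VD is horizontal with |VD| = 49.9 and D on the −x side, so D = (-49.9, 0.00). Tangency of A1 to VD means the radius QD is perpendicular to VD, so Q = D + (0, -10.4) = (-49.9, -10.4). On A1, D sits at bearing 90° from Q; a 62° counterclockwise sweep puts F at bearing 152°, so F = Q + 10.4·(cos 152°, sin 152°) = (-59.1, -5.52). A1 meets FC tangentially, so QF is at right angles to FC, so FC runs along (−sin 152°, cos 152°); with |FC| = 32.1, C = (-74.2, -33.9). Then |VC| = |C − V| = 81.5.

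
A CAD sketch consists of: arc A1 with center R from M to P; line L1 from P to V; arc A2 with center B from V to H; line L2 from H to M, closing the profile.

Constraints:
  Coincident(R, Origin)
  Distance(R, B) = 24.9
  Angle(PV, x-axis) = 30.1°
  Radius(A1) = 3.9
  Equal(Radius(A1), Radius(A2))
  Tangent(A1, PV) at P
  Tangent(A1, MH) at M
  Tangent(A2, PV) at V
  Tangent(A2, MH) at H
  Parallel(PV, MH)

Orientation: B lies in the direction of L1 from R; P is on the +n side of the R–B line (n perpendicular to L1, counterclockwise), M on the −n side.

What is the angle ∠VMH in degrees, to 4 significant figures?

17.39°

The slot axis is L1's direction at 30.1°, so u = (cos 30.1°, sin 30.1°) = (0.8652, 0.5015) and n = (−sin 30.1°, cos 30.1°) = (-0.5015, 0.8652). R is at the origin and B lies 24.9 along u from R, so B = 24.9·u = (21.54, 12.49). Tangency of A1 to both parallel lines with radius 3.9 puts P and M at R ± 3.9·n: P = (-1.956, 3.374), M = (1.956, -3.374). Equal radii place V and H the same way about B: V = B + 3.9·n = (19.59, 15.86), H = B − 3.9·n = (23.50, 9.114). Then cos ∠VMH = MV·MH / (|MV||MH|), giving 17.39°.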